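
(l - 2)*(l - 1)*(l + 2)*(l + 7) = l^4 + 6*l^3 - 11*l^2 - 24*l + 28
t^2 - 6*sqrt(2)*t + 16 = (t - 4*sqrt(2))*(t - 2*sqrt(2))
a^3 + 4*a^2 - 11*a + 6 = (a - 1)^2*(a + 6)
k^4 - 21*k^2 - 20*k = k*(k - 5)*(k + 1)*(k + 4)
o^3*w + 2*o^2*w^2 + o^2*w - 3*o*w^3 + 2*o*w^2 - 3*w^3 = (o - w)*(o + 3*w)*(o*w + w)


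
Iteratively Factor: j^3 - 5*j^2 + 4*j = (j - 4)*(j^2 - j) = j*(j - 4)*(j - 1)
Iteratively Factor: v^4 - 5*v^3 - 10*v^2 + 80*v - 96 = (v - 4)*(v^3 - v^2 - 14*v + 24) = (v - 4)*(v + 4)*(v^2 - 5*v + 6) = (v - 4)*(v - 3)*(v + 4)*(v - 2)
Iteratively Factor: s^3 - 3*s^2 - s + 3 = (s - 3)*(s^2 - 1) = (s - 3)*(s - 1)*(s + 1)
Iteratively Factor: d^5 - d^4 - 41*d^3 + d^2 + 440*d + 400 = (d + 4)*(d^4 - 5*d^3 - 21*d^2 + 85*d + 100) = (d + 4)^2*(d^3 - 9*d^2 + 15*d + 25) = (d + 1)*(d + 4)^2*(d^2 - 10*d + 25) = (d - 5)*(d + 1)*(d + 4)^2*(d - 5)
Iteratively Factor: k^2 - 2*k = (k - 2)*(k)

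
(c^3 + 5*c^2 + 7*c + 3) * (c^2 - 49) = c^5 + 5*c^4 - 42*c^3 - 242*c^2 - 343*c - 147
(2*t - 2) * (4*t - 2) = 8*t^2 - 12*t + 4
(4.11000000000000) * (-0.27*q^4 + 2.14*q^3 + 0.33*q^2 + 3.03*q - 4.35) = -1.1097*q^4 + 8.7954*q^3 + 1.3563*q^2 + 12.4533*q - 17.8785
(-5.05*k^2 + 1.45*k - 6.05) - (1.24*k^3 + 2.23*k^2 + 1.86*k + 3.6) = -1.24*k^3 - 7.28*k^2 - 0.41*k - 9.65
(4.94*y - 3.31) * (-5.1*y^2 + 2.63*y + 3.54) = -25.194*y^3 + 29.8732*y^2 + 8.7823*y - 11.7174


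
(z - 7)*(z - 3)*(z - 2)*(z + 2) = z^4 - 10*z^3 + 17*z^2 + 40*z - 84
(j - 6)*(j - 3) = j^2 - 9*j + 18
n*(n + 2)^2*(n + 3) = n^4 + 7*n^3 + 16*n^2 + 12*n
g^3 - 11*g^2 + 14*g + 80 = (g - 8)*(g - 5)*(g + 2)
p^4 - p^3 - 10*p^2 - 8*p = p*(p - 4)*(p + 1)*(p + 2)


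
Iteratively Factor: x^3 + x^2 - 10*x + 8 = (x + 4)*(x^2 - 3*x + 2) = (x - 2)*(x + 4)*(x - 1)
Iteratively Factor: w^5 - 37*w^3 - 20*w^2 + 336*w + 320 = (w + 4)*(w^4 - 4*w^3 - 21*w^2 + 64*w + 80) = (w + 1)*(w + 4)*(w^3 - 5*w^2 - 16*w + 80) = (w + 1)*(w + 4)^2*(w^2 - 9*w + 20) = (w - 4)*(w + 1)*(w + 4)^2*(w - 5)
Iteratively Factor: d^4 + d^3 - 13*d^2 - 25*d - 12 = (d + 3)*(d^3 - 2*d^2 - 7*d - 4) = (d + 1)*(d + 3)*(d^2 - 3*d - 4) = (d - 4)*(d + 1)*(d + 3)*(d + 1)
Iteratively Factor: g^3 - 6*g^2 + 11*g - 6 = (g - 1)*(g^2 - 5*g + 6) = (g - 2)*(g - 1)*(g - 3)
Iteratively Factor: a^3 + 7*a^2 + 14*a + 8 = (a + 2)*(a^2 + 5*a + 4) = (a + 2)*(a + 4)*(a + 1)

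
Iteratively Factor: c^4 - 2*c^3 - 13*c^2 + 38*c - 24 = (c - 1)*(c^3 - c^2 - 14*c + 24) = (c - 1)*(c + 4)*(c^2 - 5*c + 6) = (c - 3)*(c - 1)*(c + 4)*(c - 2)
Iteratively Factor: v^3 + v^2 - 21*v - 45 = (v + 3)*(v^2 - 2*v - 15) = (v + 3)^2*(v - 5)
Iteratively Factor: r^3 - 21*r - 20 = (r + 1)*(r^2 - r - 20) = (r - 5)*(r + 1)*(r + 4)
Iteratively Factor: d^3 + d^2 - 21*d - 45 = (d + 3)*(d^2 - 2*d - 15) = (d + 3)^2*(d - 5)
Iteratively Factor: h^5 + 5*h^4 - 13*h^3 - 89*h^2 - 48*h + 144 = (h - 1)*(h^4 + 6*h^3 - 7*h^2 - 96*h - 144) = (h - 1)*(h + 4)*(h^3 + 2*h^2 - 15*h - 36) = (h - 1)*(h + 3)*(h + 4)*(h^2 - h - 12) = (h - 1)*(h + 3)^2*(h + 4)*(h - 4)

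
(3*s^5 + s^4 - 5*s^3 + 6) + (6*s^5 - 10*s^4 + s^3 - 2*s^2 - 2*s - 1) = 9*s^5 - 9*s^4 - 4*s^3 - 2*s^2 - 2*s + 5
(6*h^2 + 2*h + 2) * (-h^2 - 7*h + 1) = -6*h^4 - 44*h^3 - 10*h^2 - 12*h + 2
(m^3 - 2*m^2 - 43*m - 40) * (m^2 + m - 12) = m^5 - m^4 - 57*m^3 - 59*m^2 + 476*m + 480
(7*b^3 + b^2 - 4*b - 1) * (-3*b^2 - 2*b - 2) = -21*b^5 - 17*b^4 - 4*b^3 + 9*b^2 + 10*b + 2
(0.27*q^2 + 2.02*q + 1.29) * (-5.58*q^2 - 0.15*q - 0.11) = -1.5066*q^4 - 11.3121*q^3 - 7.5309*q^2 - 0.4157*q - 0.1419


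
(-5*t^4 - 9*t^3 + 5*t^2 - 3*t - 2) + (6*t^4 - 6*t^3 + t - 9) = t^4 - 15*t^3 + 5*t^2 - 2*t - 11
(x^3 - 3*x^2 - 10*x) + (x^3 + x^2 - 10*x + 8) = 2*x^3 - 2*x^2 - 20*x + 8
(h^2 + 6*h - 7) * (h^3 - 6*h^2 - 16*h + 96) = h^5 - 59*h^3 + 42*h^2 + 688*h - 672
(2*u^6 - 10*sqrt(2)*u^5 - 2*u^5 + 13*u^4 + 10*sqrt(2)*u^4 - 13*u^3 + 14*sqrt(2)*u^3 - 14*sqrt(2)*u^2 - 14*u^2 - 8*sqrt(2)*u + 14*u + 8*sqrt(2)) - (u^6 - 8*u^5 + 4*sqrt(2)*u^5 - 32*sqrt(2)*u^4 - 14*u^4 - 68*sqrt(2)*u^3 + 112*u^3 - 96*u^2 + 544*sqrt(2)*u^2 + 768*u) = u^6 - 14*sqrt(2)*u^5 + 6*u^5 + 27*u^4 + 42*sqrt(2)*u^4 - 125*u^3 + 82*sqrt(2)*u^3 - 558*sqrt(2)*u^2 + 82*u^2 - 754*u - 8*sqrt(2)*u + 8*sqrt(2)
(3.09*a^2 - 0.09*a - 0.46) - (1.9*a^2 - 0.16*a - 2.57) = 1.19*a^2 + 0.07*a + 2.11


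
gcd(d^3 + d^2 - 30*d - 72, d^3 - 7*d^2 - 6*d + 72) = d^2 - 3*d - 18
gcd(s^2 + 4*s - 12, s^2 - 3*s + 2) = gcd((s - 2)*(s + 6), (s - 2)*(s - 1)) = s - 2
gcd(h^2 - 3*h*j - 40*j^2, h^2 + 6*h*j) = 1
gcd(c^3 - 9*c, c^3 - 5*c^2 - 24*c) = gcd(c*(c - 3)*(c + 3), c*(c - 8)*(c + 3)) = c^2 + 3*c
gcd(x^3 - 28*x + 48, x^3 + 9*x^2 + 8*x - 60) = x^2 + 4*x - 12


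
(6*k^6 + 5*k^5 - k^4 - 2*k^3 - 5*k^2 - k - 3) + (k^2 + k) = 6*k^6 + 5*k^5 - k^4 - 2*k^3 - 4*k^2 - 3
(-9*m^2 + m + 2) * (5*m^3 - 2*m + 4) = -45*m^5 + 5*m^4 + 28*m^3 - 38*m^2 + 8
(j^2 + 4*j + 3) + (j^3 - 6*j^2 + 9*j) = j^3 - 5*j^2 + 13*j + 3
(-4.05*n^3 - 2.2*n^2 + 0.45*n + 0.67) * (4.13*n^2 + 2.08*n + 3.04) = -16.7265*n^5 - 17.51*n^4 - 15.0295*n^3 - 2.9849*n^2 + 2.7616*n + 2.0368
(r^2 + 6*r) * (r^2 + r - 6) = r^4 + 7*r^3 - 36*r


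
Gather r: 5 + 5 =10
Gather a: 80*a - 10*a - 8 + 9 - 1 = 70*a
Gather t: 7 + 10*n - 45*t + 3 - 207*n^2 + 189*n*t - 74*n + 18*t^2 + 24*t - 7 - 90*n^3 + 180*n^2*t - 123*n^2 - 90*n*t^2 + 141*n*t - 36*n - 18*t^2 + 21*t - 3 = -90*n^3 - 330*n^2 - 90*n*t^2 - 100*n + t*(180*n^2 + 330*n)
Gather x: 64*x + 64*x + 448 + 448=128*x + 896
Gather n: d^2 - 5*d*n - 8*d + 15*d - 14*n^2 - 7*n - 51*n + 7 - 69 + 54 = d^2 + 7*d - 14*n^2 + n*(-5*d - 58) - 8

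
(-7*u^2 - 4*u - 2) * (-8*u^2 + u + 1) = 56*u^4 + 25*u^3 + 5*u^2 - 6*u - 2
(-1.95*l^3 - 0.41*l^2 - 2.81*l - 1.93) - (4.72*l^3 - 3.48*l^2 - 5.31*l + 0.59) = -6.67*l^3 + 3.07*l^2 + 2.5*l - 2.52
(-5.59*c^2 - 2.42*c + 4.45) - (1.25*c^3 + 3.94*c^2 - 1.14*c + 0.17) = -1.25*c^3 - 9.53*c^2 - 1.28*c + 4.28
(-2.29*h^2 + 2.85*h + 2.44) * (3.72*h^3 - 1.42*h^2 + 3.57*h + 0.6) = -8.5188*h^5 + 13.8538*h^4 - 3.1455*h^3 + 5.3357*h^2 + 10.4208*h + 1.464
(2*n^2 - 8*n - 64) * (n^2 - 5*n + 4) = 2*n^4 - 18*n^3 - 16*n^2 + 288*n - 256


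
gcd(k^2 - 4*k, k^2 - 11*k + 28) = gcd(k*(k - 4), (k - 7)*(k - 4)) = k - 4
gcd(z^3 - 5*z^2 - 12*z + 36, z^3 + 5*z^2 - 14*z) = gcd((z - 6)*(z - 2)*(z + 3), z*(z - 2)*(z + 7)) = z - 2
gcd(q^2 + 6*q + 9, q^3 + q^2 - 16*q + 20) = 1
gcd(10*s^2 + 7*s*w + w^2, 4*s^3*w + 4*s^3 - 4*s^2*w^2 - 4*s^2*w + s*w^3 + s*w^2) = 1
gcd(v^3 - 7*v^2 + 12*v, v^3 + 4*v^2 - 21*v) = v^2 - 3*v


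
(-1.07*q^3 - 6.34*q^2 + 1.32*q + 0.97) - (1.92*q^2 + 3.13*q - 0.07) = -1.07*q^3 - 8.26*q^2 - 1.81*q + 1.04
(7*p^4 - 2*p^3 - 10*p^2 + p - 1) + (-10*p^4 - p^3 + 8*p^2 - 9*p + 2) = -3*p^4 - 3*p^3 - 2*p^2 - 8*p + 1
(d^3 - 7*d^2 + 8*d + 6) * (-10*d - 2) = -10*d^4 + 68*d^3 - 66*d^2 - 76*d - 12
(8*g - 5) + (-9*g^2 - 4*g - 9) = -9*g^2 + 4*g - 14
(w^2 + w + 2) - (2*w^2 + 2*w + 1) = -w^2 - w + 1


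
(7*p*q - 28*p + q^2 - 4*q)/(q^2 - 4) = (7*p*q - 28*p + q^2 - 4*q)/(q^2 - 4)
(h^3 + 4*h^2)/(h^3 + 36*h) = h*(h + 4)/(h^2 + 36)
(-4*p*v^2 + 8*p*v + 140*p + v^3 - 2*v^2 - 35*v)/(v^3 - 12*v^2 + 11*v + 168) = (-4*p*v - 20*p + v^2 + 5*v)/(v^2 - 5*v - 24)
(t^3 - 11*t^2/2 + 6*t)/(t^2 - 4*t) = t - 3/2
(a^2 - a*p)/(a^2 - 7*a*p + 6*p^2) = a/(a - 6*p)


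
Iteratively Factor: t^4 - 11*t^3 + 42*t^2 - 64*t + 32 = (t - 2)*(t^3 - 9*t^2 + 24*t - 16) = (t - 2)*(t - 1)*(t^2 - 8*t + 16) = (t - 4)*(t - 2)*(t - 1)*(t - 4)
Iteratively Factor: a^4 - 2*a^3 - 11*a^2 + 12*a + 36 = (a + 2)*(a^3 - 4*a^2 - 3*a + 18) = (a + 2)^2*(a^2 - 6*a + 9) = (a - 3)*(a + 2)^2*(a - 3)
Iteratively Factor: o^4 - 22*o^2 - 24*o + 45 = (o - 1)*(o^3 + o^2 - 21*o - 45) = (o - 1)*(o + 3)*(o^2 - 2*o - 15) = (o - 1)*(o + 3)^2*(o - 5)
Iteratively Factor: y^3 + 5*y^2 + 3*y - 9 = (y + 3)*(y^2 + 2*y - 3) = (y + 3)^2*(y - 1)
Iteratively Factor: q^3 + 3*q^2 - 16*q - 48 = (q - 4)*(q^2 + 7*q + 12) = (q - 4)*(q + 3)*(q + 4)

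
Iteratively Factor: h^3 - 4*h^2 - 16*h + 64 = (h - 4)*(h^2 - 16) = (h - 4)*(h + 4)*(h - 4)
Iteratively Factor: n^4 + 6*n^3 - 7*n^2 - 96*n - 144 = (n + 3)*(n^3 + 3*n^2 - 16*n - 48) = (n + 3)^2*(n^2 - 16) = (n - 4)*(n + 3)^2*(n + 4)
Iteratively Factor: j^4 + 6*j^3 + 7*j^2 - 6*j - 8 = (j - 1)*(j^3 + 7*j^2 + 14*j + 8) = (j - 1)*(j + 2)*(j^2 + 5*j + 4) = (j - 1)*(j + 2)*(j + 4)*(j + 1)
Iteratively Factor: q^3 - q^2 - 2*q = (q)*(q^2 - q - 2) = q*(q + 1)*(q - 2)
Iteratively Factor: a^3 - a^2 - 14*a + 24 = (a - 3)*(a^2 + 2*a - 8) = (a - 3)*(a - 2)*(a + 4)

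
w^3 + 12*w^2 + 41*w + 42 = (w + 2)*(w + 3)*(w + 7)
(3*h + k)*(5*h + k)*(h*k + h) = 15*h^3*k + 15*h^3 + 8*h^2*k^2 + 8*h^2*k + h*k^3 + h*k^2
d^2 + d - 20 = (d - 4)*(d + 5)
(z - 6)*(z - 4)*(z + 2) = z^3 - 8*z^2 + 4*z + 48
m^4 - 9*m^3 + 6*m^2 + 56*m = m*(m - 7)*(m - 4)*(m + 2)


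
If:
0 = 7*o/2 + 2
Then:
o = -4/7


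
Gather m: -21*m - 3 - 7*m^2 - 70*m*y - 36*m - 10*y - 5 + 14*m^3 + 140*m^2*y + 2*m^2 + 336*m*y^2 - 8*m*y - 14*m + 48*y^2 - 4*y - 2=14*m^3 + m^2*(140*y - 5) + m*(336*y^2 - 78*y - 71) + 48*y^2 - 14*y - 10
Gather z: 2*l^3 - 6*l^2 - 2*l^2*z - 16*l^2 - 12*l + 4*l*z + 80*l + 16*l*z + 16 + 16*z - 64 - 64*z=2*l^3 - 22*l^2 + 68*l + z*(-2*l^2 + 20*l - 48) - 48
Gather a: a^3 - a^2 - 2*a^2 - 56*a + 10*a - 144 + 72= a^3 - 3*a^2 - 46*a - 72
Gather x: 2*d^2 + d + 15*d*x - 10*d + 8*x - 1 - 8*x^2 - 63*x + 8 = 2*d^2 - 9*d - 8*x^2 + x*(15*d - 55) + 7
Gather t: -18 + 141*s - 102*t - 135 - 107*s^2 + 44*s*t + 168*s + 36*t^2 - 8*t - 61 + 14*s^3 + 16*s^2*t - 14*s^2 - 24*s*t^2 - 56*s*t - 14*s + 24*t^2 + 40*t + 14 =14*s^3 - 121*s^2 + 295*s + t^2*(60 - 24*s) + t*(16*s^2 - 12*s - 70) - 200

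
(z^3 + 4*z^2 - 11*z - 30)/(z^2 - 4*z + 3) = (z^2 + 7*z + 10)/(z - 1)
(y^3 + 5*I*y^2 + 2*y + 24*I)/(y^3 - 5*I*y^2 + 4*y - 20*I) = (y^2 + 7*I*y - 12)/(y^2 - 3*I*y + 10)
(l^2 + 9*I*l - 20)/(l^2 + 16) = (l + 5*I)/(l - 4*I)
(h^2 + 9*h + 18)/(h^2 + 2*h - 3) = (h + 6)/(h - 1)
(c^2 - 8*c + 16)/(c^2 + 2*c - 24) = (c - 4)/(c + 6)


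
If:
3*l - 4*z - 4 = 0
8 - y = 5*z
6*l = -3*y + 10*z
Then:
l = 196/51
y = -24/17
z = 32/17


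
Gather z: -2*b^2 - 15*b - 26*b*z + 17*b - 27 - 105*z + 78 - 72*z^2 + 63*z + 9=-2*b^2 + 2*b - 72*z^2 + z*(-26*b - 42) + 60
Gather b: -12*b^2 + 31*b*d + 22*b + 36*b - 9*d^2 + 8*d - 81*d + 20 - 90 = -12*b^2 + b*(31*d + 58) - 9*d^2 - 73*d - 70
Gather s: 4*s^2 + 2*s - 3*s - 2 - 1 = 4*s^2 - s - 3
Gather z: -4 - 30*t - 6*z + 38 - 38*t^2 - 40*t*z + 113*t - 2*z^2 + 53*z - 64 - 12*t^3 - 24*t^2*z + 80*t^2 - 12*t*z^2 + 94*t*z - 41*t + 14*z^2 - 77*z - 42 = -12*t^3 + 42*t^2 + 42*t + z^2*(12 - 12*t) + z*(-24*t^2 + 54*t - 30) - 72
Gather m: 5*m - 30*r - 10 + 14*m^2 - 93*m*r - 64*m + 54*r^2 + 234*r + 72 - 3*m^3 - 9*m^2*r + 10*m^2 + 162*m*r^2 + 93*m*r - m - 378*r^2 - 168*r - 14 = -3*m^3 + m^2*(24 - 9*r) + m*(162*r^2 - 60) - 324*r^2 + 36*r + 48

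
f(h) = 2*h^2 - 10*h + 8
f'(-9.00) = -46.00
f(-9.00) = 260.00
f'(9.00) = 26.00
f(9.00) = 80.00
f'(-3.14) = -22.56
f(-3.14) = 59.12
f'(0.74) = -7.04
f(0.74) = 1.70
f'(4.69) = 8.76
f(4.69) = 5.09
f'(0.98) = -6.08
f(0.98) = 0.12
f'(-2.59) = -20.36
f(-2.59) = 47.32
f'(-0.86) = -13.44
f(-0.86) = 18.08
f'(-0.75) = -13.00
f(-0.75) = 16.62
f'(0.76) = -6.96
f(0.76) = 1.56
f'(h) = 4*h - 10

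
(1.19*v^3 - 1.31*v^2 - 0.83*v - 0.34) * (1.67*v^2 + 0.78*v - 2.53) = 1.9873*v^5 - 1.2595*v^4 - 5.4186*v^3 + 2.0991*v^2 + 1.8347*v + 0.8602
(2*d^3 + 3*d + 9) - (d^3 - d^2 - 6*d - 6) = d^3 + d^2 + 9*d + 15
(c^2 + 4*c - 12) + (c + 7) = c^2 + 5*c - 5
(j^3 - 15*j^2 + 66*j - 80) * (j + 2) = j^4 - 13*j^3 + 36*j^2 + 52*j - 160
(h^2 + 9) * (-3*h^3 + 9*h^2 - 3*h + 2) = -3*h^5 + 9*h^4 - 30*h^3 + 83*h^2 - 27*h + 18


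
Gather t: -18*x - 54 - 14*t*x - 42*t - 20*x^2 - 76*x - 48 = t*(-14*x - 42) - 20*x^2 - 94*x - 102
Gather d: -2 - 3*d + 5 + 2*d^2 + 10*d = 2*d^2 + 7*d + 3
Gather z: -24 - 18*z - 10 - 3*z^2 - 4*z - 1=-3*z^2 - 22*z - 35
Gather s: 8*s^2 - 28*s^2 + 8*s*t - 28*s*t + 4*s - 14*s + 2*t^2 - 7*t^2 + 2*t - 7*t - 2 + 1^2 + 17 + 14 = -20*s^2 + s*(-20*t - 10) - 5*t^2 - 5*t + 30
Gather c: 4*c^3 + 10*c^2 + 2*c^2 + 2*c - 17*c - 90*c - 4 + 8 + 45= 4*c^3 + 12*c^2 - 105*c + 49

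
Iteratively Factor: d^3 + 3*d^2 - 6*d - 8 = (d + 1)*(d^2 + 2*d - 8) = (d + 1)*(d + 4)*(d - 2)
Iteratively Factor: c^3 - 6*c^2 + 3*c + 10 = (c - 2)*(c^2 - 4*c - 5) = (c - 2)*(c + 1)*(c - 5)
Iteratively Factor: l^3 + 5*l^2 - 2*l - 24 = (l + 3)*(l^2 + 2*l - 8) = (l + 3)*(l + 4)*(l - 2)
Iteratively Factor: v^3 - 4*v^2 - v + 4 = (v + 1)*(v^2 - 5*v + 4) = (v - 4)*(v + 1)*(v - 1)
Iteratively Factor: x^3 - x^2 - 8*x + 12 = (x - 2)*(x^2 + x - 6) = (x - 2)^2*(x + 3)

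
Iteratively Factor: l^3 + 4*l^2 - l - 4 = (l + 4)*(l^2 - 1) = (l + 1)*(l + 4)*(l - 1)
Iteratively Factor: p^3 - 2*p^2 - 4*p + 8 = (p - 2)*(p^2 - 4) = (p - 2)*(p + 2)*(p - 2)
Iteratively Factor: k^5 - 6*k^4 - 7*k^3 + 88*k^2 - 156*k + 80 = (k + 4)*(k^4 - 10*k^3 + 33*k^2 - 44*k + 20) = (k - 1)*(k + 4)*(k^3 - 9*k^2 + 24*k - 20) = (k - 2)*(k - 1)*(k + 4)*(k^2 - 7*k + 10) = (k - 2)^2*(k - 1)*(k + 4)*(k - 5)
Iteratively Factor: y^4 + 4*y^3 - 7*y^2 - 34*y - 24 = (y + 1)*(y^3 + 3*y^2 - 10*y - 24) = (y - 3)*(y + 1)*(y^2 + 6*y + 8) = (y - 3)*(y + 1)*(y + 2)*(y + 4)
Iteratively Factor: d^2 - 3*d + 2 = (d - 2)*(d - 1)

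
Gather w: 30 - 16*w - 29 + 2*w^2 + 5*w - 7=2*w^2 - 11*w - 6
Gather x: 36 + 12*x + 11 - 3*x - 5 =9*x + 42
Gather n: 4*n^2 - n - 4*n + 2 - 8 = 4*n^2 - 5*n - 6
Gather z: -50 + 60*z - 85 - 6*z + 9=54*z - 126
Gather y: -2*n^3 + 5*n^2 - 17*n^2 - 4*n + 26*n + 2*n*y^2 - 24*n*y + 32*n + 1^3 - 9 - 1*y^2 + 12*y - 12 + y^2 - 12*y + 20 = -2*n^3 - 12*n^2 + 2*n*y^2 - 24*n*y + 54*n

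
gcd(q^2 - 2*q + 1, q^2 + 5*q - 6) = q - 1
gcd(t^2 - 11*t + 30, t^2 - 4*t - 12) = t - 6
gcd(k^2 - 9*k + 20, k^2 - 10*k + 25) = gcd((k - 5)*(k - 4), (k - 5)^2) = k - 5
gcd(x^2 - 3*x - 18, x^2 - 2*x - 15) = x + 3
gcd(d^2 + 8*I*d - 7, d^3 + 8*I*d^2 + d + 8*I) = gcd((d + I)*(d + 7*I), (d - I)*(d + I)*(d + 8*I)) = d + I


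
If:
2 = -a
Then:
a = -2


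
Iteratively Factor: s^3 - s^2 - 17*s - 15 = (s + 1)*(s^2 - 2*s - 15) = (s - 5)*(s + 1)*(s + 3)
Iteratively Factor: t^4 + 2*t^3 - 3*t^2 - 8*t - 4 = (t + 2)*(t^3 - 3*t - 2) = (t + 1)*(t + 2)*(t^2 - t - 2) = (t - 2)*(t + 1)*(t + 2)*(t + 1)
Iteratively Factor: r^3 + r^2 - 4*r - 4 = (r - 2)*(r^2 + 3*r + 2) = (r - 2)*(r + 1)*(r + 2)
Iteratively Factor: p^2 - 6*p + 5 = (p - 5)*(p - 1)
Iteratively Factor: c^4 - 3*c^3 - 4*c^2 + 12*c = (c - 3)*(c^3 - 4*c) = (c - 3)*(c - 2)*(c^2 + 2*c) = (c - 3)*(c - 2)*(c + 2)*(c)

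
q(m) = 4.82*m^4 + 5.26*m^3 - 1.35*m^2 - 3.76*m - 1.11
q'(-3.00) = -374.20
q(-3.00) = 246.42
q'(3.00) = 650.72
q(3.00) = 507.90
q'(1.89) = 177.67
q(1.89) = 83.98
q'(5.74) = 4146.87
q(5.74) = 6159.92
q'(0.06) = -3.86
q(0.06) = -1.34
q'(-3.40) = -569.94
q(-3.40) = 433.44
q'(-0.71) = -0.79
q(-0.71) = 0.22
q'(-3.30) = -515.87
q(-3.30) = 379.18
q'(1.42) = 79.43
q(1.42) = 25.49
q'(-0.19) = -2.81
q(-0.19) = -0.47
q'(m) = 19.28*m^3 + 15.78*m^2 - 2.7*m - 3.76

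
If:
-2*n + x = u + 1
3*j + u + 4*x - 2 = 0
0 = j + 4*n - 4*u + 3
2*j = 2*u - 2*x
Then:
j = -1/3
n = -1/3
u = 1/3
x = 2/3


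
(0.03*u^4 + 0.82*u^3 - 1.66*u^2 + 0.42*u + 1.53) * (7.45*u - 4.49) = 0.2235*u^5 + 5.9743*u^4 - 16.0488*u^3 + 10.5824*u^2 + 9.5127*u - 6.8697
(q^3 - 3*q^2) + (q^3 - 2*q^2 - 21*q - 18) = 2*q^3 - 5*q^2 - 21*q - 18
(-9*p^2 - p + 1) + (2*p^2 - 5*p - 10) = -7*p^2 - 6*p - 9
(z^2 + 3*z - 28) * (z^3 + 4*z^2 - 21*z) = z^5 + 7*z^4 - 37*z^3 - 175*z^2 + 588*z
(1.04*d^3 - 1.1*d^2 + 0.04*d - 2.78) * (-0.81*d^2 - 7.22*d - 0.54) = -0.8424*d^5 - 6.6178*d^4 + 7.348*d^3 + 2.557*d^2 + 20.05*d + 1.5012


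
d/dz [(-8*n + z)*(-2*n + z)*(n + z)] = 6*n^2 - 18*n*z + 3*z^2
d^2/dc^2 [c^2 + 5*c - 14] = 2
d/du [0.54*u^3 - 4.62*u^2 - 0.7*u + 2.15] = 1.62*u^2 - 9.24*u - 0.7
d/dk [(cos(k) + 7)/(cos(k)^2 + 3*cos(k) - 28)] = sin(k)/(cos(k) - 4)^2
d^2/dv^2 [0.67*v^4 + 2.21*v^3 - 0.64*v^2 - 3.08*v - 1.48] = 8.04*v^2 + 13.26*v - 1.28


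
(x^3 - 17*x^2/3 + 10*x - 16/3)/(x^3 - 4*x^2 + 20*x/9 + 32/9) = 3*(x - 1)/(3*x + 2)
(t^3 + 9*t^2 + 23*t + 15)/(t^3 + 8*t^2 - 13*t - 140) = (t^2 + 4*t + 3)/(t^2 + 3*t - 28)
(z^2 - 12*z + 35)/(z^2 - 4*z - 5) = (z - 7)/(z + 1)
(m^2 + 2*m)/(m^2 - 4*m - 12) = m/(m - 6)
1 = 1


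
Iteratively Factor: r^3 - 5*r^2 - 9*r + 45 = (r + 3)*(r^2 - 8*r + 15) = (r - 5)*(r + 3)*(r - 3)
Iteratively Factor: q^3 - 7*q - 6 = (q - 3)*(q^2 + 3*q + 2) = (q - 3)*(q + 1)*(q + 2)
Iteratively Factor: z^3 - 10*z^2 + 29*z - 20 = (z - 1)*(z^2 - 9*z + 20) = (z - 4)*(z - 1)*(z - 5)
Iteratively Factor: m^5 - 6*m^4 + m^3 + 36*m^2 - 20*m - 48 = (m - 4)*(m^4 - 2*m^3 - 7*m^2 + 8*m + 12) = (m - 4)*(m - 3)*(m^3 + m^2 - 4*m - 4) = (m - 4)*(m - 3)*(m + 1)*(m^2 - 4) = (m - 4)*(m - 3)*(m - 2)*(m + 1)*(m + 2)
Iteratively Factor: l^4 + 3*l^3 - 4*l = (l + 2)*(l^3 + l^2 - 2*l) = (l - 1)*(l + 2)*(l^2 + 2*l) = l*(l - 1)*(l + 2)*(l + 2)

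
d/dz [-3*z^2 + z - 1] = 1 - 6*z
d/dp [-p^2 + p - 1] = 1 - 2*p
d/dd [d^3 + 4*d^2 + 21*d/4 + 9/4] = 3*d^2 + 8*d + 21/4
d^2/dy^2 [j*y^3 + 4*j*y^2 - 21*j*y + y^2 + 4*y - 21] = 6*j*y + 8*j + 2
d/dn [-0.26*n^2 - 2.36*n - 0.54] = -0.52*n - 2.36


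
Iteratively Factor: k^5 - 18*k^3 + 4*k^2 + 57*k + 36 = (k + 1)*(k^4 - k^3 - 17*k^2 + 21*k + 36) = (k + 1)^2*(k^3 - 2*k^2 - 15*k + 36) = (k + 1)^2*(k + 4)*(k^2 - 6*k + 9) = (k - 3)*(k + 1)^2*(k + 4)*(k - 3)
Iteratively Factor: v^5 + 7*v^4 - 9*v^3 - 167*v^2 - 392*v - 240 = (v - 5)*(v^4 + 12*v^3 + 51*v^2 + 88*v + 48) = (v - 5)*(v + 4)*(v^3 + 8*v^2 + 19*v + 12) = (v - 5)*(v + 3)*(v + 4)*(v^2 + 5*v + 4) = (v - 5)*(v + 1)*(v + 3)*(v + 4)*(v + 4)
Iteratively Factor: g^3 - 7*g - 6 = (g - 3)*(g^2 + 3*g + 2) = (g - 3)*(g + 1)*(g + 2)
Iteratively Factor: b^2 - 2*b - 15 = (b - 5)*(b + 3)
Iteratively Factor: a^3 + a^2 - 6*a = (a - 2)*(a^2 + 3*a) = a*(a - 2)*(a + 3)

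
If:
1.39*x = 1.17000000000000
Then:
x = 0.84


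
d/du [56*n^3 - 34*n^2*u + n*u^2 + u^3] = -34*n^2 + 2*n*u + 3*u^2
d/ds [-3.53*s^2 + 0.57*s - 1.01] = 0.57 - 7.06*s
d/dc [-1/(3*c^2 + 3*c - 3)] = (2*c + 1)/(3*(c^2 + c - 1)^2)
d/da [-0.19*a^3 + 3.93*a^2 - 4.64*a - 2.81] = -0.57*a^2 + 7.86*a - 4.64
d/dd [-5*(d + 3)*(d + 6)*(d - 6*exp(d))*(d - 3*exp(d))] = 45*d^3*exp(d) - 20*d^3 - 180*d^2*exp(2*d) + 540*d^2*exp(d) - 135*d^2 - 1800*d*exp(2*d) + 1620*d*exp(d) - 180*d - 4050*exp(2*d) + 810*exp(d)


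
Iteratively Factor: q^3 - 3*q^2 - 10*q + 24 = (q - 2)*(q^2 - q - 12) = (q - 2)*(q + 3)*(q - 4)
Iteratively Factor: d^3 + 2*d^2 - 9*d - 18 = (d + 3)*(d^2 - d - 6) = (d - 3)*(d + 3)*(d + 2)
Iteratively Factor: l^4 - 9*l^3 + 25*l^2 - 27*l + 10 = (l - 5)*(l^3 - 4*l^2 + 5*l - 2) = (l - 5)*(l - 1)*(l^2 - 3*l + 2) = (l - 5)*(l - 1)^2*(l - 2)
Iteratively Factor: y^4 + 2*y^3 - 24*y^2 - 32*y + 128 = (y - 4)*(y^3 + 6*y^2 - 32) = (y - 4)*(y + 4)*(y^2 + 2*y - 8) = (y - 4)*(y + 4)^2*(y - 2)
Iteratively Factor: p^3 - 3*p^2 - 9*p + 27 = (p + 3)*(p^2 - 6*p + 9) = (p - 3)*(p + 3)*(p - 3)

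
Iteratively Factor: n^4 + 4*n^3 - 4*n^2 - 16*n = (n + 2)*(n^3 + 2*n^2 - 8*n) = n*(n + 2)*(n^2 + 2*n - 8) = n*(n + 2)*(n + 4)*(n - 2)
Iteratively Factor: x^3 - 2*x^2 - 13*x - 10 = (x + 2)*(x^2 - 4*x - 5) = (x + 1)*(x + 2)*(x - 5)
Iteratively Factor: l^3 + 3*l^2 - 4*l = (l - 1)*(l^2 + 4*l) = (l - 1)*(l + 4)*(l)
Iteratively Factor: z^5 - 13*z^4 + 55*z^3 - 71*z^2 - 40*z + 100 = (z - 5)*(z^4 - 8*z^3 + 15*z^2 + 4*z - 20) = (z - 5)*(z - 2)*(z^3 - 6*z^2 + 3*z + 10) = (z - 5)*(z - 2)^2*(z^2 - 4*z - 5) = (z - 5)^2*(z - 2)^2*(z + 1)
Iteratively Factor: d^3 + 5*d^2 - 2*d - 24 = (d + 3)*(d^2 + 2*d - 8) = (d + 3)*(d + 4)*(d - 2)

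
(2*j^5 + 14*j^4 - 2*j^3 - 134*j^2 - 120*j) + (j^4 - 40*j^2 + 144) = 2*j^5 + 15*j^4 - 2*j^3 - 174*j^2 - 120*j + 144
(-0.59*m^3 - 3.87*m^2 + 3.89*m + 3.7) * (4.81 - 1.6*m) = 0.944*m^4 + 3.3541*m^3 - 24.8387*m^2 + 12.7909*m + 17.797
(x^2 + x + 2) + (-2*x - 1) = x^2 - x + 1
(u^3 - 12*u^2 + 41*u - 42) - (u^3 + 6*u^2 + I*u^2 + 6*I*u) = -18*u^2 - I*u^2 + 41*u - 6*I*u - 42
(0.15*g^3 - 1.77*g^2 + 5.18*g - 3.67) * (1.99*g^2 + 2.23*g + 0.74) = 0.2985*g^5 - 3.1878*g^4 + 6.4721*g^3 + 2.9383*g^2 - 4.3509*g - 2.7158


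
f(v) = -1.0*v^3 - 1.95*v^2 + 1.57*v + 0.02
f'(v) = -3.0*v^2 - 3.9*v + 1.57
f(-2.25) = -1.99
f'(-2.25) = -4.84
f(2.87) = -35.18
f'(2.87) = -34.33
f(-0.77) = -1.89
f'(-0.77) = 2.79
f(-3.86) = 22.42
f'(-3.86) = -28.07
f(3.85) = -79.91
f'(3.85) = -57.91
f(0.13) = 0.19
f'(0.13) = 1.01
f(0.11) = 0.17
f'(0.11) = 1.10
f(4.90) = -156.76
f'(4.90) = -89.57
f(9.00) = -872.80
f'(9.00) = -276.53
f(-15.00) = 2912.72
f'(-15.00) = -614.93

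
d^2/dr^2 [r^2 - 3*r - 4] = 2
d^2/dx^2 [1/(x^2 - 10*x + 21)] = 2*(-x^2 + 10*x + 4*(x - 5)^2 - 21)/(x^2 - 10*x + 21)^3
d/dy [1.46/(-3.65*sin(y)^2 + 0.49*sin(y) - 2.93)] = (10.658*sin(y) - 0.7154)*cos(y)/(3.65*sin(y)^2 - 0.49*sin(y) + 2.93)^2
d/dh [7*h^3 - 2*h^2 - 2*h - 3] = 21*h^2 - 4*h - 2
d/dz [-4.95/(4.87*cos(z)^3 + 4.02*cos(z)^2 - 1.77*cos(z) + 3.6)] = (-72.3195*cos(z)^2 - 39.798*cos(z) + 8.7615)*sin(z)/(4.87*cos(z)^3 + 4.02*cos(z)^2 - 1.77*cos(z) + 3.6)^2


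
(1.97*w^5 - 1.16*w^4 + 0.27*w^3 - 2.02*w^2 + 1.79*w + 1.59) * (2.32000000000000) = 4.5704*w^5 - 2.6912*w^4 + 0.6264*w^3 - 4.6864*w^2 + 4.1528*w + 3.6888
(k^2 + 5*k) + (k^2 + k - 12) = 2*k^2 + 6*k - 12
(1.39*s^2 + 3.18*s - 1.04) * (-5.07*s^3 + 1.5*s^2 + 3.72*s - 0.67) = -7.0473*s^5 - 14.0376*s^4 + 15.2136*s^3 + 9.3383*s^2 - 5.9994*s + 0.6968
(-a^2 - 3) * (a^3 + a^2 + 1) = -a^5 - a^4 - 3*a^3 - 4*a^2 - 3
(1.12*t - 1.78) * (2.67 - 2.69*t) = -3.0128*t^2 + 7.7786*t - 4.7526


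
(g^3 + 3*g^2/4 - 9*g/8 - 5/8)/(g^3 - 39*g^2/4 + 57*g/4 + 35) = (2*g^2 - g - 1)/(2*(g^2 - 11*g + 28))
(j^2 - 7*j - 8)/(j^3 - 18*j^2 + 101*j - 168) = (j + 1)/(j^2 - 10*j + 21)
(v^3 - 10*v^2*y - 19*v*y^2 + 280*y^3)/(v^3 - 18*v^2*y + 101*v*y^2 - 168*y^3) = (-v - 5*y)/(-v + 3*y)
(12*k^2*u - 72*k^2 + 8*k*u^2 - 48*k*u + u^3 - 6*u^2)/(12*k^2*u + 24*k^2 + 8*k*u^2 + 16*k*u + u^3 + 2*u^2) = (u - 6)/(u + 2)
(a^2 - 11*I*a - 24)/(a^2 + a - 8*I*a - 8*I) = (a - 3*I)/(a + 1)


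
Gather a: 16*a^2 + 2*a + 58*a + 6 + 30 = 16*a^2 + 60*a + 36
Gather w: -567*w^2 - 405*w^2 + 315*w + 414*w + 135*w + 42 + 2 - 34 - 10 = -972*w^2 + 864*w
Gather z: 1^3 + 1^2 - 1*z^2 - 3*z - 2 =-z^2 - 3*z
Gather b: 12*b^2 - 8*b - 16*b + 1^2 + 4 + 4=12*b^2 - 24*b + 9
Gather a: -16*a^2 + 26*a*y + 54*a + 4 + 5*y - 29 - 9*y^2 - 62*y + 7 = -16*a^2 + a*(26*y + 54) - 9*y^2 - 57*y - 18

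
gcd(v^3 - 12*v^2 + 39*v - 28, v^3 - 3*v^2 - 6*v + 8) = v^2 - 5*v + 4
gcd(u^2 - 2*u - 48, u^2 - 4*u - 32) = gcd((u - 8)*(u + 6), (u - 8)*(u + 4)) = u - 8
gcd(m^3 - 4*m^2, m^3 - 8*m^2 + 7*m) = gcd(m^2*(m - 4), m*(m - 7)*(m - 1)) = m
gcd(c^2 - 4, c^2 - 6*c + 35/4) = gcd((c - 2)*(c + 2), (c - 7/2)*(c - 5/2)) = 1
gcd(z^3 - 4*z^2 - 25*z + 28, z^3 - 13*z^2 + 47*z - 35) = z^2 - 8*z + 7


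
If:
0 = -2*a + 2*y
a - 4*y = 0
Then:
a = 0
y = 0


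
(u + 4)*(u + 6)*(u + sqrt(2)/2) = u^3 + sqrt(2)*u^2/2 + 10*u^2 + 5*sqrt(2)*u + 24*u + 12*sqrt(2)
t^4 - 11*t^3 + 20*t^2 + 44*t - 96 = (t - 8)*(t - 3)*(t - 2)*(t + 2)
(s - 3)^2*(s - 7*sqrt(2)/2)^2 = s^4 - 7*sqrt(2)*s^3 - 6*s^3 + 67*s^2/2 + 42*sqrt(2)*s^2 - 147*s - 63*sqrt(2)*s + 441/2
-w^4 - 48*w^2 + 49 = (w - 7*I)*(w + 7*I)*(-I*w - I)*(-I*w + I)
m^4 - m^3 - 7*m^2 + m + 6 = (m - 3)*(m - 1)*(m + 1)*(m + 2)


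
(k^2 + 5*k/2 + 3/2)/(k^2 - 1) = (k + 3/2)/(k - 1)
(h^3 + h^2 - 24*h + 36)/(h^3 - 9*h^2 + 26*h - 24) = (h + 6)/(h - 4)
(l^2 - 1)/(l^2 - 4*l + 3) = (l + 1)/(l - 3)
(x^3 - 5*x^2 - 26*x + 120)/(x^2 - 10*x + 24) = x + 5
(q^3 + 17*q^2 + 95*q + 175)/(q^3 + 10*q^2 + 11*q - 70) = (q + 5)/(q - 2)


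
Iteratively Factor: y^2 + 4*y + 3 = (y + 1)*(y + 3)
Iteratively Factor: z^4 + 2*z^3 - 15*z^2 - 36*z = (z - 4)*(z^3 + 6*z^2 + 9*z) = (z - 4)*(z + 3)*(z^2 + 3*z) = (z - 4)*(z + 3)^2*(z)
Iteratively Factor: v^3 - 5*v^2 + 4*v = (v - 1)*(v^2 - 4*v) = v*(v - 1)*(v - 4)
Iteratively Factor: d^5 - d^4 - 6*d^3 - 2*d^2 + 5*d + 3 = (d - 3)*(d^4 + 2*d^3 - 2*d - 1) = (d - 3)*(d + 1)*(d^3 + d^2 - d - 1) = (d - 3)*(d - 1)*(d + 1)*(d^2 + 2*d + 1) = (d - 3)*(d - 1)*(d + 1)^2*(d + 1)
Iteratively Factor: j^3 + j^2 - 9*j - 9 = (j + 1)*(j^2 - 9) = (j - 3)*(j + 1)*(j + 3)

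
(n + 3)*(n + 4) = n^2 + 7*n + 12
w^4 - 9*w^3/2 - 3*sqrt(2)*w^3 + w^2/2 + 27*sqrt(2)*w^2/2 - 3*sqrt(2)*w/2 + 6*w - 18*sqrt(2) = (w - 4)*(w - 3/2)*(w + 1)*(w - 3*sqrt(2))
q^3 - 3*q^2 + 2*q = q*(q - 2)*(q - 1)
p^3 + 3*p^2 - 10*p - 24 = (p - 3)*(p + 2)*(p + 4)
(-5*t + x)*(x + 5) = -5*t*x - 25*t + x^2 + 5*x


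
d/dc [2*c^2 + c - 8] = 4*c + 1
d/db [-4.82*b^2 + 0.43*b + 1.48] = 0.43 - 9.64*b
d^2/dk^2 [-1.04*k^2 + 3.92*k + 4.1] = -2.08000000000000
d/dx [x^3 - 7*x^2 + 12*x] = 3*x^2 - 14*x + 12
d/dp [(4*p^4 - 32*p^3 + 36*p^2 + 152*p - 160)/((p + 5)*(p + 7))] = 8*(p^5 + 14*p^4 - 26*p^3 - 385*p^2 + 355*p + 905)/(p^4 + 24*p^3 + 214*p^2 + 840*p + 1225)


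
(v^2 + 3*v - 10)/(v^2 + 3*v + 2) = (v^2 + 3*v - 10)/(v^2 + 3*v + 2)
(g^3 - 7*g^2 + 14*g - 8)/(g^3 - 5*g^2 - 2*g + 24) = (g^2 - 3*g + 2)/(g^2 - g - 6)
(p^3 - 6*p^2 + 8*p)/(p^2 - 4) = p*(p - 4)/(p + 2)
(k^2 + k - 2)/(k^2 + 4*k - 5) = (k + 2)/(k + 5)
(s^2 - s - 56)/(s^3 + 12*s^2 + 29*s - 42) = (s - 8)/(s^2 + 5*s - 6)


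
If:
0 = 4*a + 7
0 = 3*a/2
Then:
No Solution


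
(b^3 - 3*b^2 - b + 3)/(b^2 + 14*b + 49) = (b^3 - 3*b^2 - b + 3)/(b^2 + 14*b + 49)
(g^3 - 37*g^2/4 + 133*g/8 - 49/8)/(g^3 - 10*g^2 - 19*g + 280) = (8*g^2 - 18*g + 7)/(8*(g^2 - 3*g - 40))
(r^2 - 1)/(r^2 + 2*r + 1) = (r - 1)/(r + 1)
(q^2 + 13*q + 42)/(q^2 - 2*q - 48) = (q + 7)/(q - 8)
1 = 1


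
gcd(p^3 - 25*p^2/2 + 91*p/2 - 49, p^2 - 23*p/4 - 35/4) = p - 7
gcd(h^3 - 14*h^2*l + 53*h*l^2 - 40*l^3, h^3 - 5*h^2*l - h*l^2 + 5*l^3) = h^2 - 6*h*l + 5*l^2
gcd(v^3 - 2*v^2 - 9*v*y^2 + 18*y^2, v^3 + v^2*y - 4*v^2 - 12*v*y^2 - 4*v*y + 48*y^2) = -v + 3*y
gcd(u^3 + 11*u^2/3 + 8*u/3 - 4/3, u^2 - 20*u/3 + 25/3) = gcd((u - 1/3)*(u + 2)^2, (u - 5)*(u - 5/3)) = 1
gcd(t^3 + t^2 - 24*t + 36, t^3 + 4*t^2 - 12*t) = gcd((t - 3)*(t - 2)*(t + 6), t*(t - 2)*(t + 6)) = t^2 + 4*t - 12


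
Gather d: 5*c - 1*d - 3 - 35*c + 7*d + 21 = -30*c + 6*d + 18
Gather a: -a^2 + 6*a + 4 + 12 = -a^2 + 6*a + 16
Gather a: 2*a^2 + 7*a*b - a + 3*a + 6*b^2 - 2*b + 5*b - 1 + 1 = 2*a^2 + a*(7*b + 2) + 6*b^2 + 3*b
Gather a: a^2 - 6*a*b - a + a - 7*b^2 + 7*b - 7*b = a^2 - 6*a*b - 7*b^2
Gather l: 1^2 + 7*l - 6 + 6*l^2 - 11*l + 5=6*l^2 - 4*l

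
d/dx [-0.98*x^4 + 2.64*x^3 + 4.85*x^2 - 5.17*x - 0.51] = -3.92*x^3 + 7.92*x^2 + 9.7*x - 5.17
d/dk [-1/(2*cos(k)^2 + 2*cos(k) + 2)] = -(2*cos(k) + 1)*sin(k)/(2*(cos(k)^2 + cos(k) + 1)^2)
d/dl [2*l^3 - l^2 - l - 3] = 6*l^2 - 2*l - 1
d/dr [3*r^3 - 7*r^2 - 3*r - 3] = 9*r^2 - 14*r - 3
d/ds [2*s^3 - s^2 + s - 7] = 6*s^2 - 2*s + 1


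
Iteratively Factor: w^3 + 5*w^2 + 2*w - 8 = (w - 1)*(w^2 + 6*w + 8) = (w - 1)*(w + 2)*(w + 4)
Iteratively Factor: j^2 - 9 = (j + 3)*(j - 3)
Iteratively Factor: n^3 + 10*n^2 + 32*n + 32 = (n + 2)*(n^2 + 8*n + 16) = (n + 2)*(n + 4)*(n + 4)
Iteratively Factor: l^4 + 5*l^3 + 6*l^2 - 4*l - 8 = (l + 2)*(l^3 + 3*l^2 - 4) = (l + 2)^2*(l^2 + l - 2) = (l + 2)^3*(l - 1)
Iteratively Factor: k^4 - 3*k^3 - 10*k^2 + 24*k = (k - 4)*(k^3 + k^2 - 6*k) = k*(k - 4)*(k^2 + k - 6) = k*(k - 4)*(k + 3)*(k - 2)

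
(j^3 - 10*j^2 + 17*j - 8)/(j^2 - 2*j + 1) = j - 8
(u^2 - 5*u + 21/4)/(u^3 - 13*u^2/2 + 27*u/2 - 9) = (u - 7/2)/(u^2 - 5*u + 6)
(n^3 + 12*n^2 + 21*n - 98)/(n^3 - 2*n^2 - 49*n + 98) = (n + 7)/(n - 7)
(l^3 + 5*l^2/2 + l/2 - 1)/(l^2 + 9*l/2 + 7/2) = (2*l^2 + 3*l - 2)/(2*l + 7)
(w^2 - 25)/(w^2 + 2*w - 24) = (w^2 - 25)/(w^2 + 2*w - 24)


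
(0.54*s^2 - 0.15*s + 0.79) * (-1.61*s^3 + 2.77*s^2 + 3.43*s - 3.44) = -0.8694*s^5 + 1.7373*s^4 + 0.1648*s^3 - 0.1838*s^2 + 3.2257*s - 2.7176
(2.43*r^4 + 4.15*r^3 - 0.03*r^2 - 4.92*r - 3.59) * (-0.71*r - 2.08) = -1.7253*r^5 - 8.0009*r^4 - 8.6107*r^3 + 3.5556*r^2 + 12.7825*r + 7.4672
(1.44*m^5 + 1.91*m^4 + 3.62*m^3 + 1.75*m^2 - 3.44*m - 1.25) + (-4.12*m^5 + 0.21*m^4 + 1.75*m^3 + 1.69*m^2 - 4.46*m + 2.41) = -2.68*m^5 + 2.12*m^4 + 5.37*m^3 + 3.44*m^2 - 7.9*m + 1.16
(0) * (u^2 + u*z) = 0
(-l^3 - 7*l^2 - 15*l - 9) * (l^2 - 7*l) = -l^5 + 34*l^3 + 96*l^2 + 63*l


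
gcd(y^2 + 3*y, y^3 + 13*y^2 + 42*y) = y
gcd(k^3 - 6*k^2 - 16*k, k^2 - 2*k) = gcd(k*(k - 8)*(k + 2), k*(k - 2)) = k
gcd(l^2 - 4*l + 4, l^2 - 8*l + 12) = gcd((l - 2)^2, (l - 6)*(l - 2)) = l - 2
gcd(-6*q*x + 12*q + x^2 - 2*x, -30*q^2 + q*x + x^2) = 1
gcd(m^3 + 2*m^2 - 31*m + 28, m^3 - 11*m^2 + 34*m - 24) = m^2 - 5*m + 4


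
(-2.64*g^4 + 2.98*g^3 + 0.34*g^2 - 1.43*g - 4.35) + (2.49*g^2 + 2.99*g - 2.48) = -2.64*g^4 + 2.98*g^3 + 2.83*g^2 + 1.56*g - 6.83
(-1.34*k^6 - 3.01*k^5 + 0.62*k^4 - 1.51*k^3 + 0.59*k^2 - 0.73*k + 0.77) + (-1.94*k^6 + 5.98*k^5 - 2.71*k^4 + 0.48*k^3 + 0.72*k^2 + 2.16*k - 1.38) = -3.28*k^6 + 2.97*k^5 - 2.09*k^4 - 1.03*k^3 + 1.31*k^2 + 1.43*k - 0.61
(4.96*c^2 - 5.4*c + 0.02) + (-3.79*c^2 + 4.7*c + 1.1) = 1.17*c^2 - 0.7*c + 1.12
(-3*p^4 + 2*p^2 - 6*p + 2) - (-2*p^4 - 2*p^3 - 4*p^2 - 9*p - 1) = -p^4 + 2*p^3 + 6*p^2 + 3*p + 3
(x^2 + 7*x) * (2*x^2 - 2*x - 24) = 2*x^4 + 12*x^3 - 38*x^2 - 168*x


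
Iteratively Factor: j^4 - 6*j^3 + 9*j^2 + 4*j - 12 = (j - 2)*(j^3 - 4*j^2 + j + 6) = (j - 2)*(j + 1)*(j^2 - 5*j + 6) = (j - 2)^2*(j + 1)*(j - 3)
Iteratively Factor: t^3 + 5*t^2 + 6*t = (t)*(t^2 + 5*t + 6) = t*(t + 2)*(t + 3)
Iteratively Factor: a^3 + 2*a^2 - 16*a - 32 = (a + 2)*(a^2 - 16) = (a - 4)*(a + 2)*(a + 4)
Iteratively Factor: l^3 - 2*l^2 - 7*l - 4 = (l + 1)*(l^2 - 3*l - 4) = (l - 4)*(l + 1)*(l + 1)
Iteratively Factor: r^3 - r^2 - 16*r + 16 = (r - 4)*(r^2 + 3*r - 4) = (r - 4)*(r + 4)*(r - 1)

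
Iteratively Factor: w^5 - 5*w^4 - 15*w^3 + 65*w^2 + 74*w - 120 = (w + 2)*(w^4 - 7*w^3 - w^2 + 67*w - 60) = (w - 4)*(w + 2)*(w^3 - 3*w^2 - 13*w + 15) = (w - 4)*(w - 1)*(w + 2)*(w^2 - 2*w - 15) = (w - 4)*(w - 1)*(w + 2)*(w + 3)*(w - 5)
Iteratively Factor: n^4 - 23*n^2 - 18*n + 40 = (n - 5)*(n^3 + 5*n^2 + 2*n - 8) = (n - 5)*(n + 4)*(n^2 + n - 2) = (n - 5)*(n + 2)*(n + 4)*(n - 1)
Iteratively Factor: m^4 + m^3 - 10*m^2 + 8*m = (m + 4)*(m^3 - 3*m^2 + 2*m) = (m - 1)*(m + 4)*(m^2 - 2*m) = (m - 2)*(m - 1)*(m + 4)*(m)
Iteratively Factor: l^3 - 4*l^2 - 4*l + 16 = (l + 2)*(l^2 - 6*l + 8) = (l - 2)*(l + 2)*(l - 4)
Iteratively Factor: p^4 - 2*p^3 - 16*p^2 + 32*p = (p - 2)*(p^3 - 16*p) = (p - 4)*(p - 2)*(p^2 + 4*p) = p*(p - 4)*(p - 2)*(p + 4)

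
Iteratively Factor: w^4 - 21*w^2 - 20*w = (w + 4)*(w^3 - 4*w^2 - 5*w) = (w - 5)*(w + 4)*(w^2 + w) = (w - 5)*(w + 1)*(w + 4)*(w)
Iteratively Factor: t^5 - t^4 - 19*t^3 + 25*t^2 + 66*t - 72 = (t - 1)*(t^4 - 19*t^2 + 6*t + 72) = (t - 1)*(t + 2)*(t^3 - 2*t^2 - 15*t + 36) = (t - 3)*(t - 1)*(t + 2)*(t^2 + t - 12) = (t - 3)^2*(t - 1)*(t + 2)*(t + 4)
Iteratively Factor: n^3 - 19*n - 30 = (n + 3)*(n^2 - 3*n - 10) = (n - 5)*(n + 3)*(n + 2)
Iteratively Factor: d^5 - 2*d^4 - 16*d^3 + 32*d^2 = (d - 2)*(d^4 - 16*d^2) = (d - 4)*(d - 2)*(d^3 + 4*d^2) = (d - 4)*(d - 2)*(d + 4)*(d^2) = d*(d - 4)*(d - 2)*(d + 4)*(d)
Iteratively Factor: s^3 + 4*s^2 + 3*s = (s + 3)*(s^2 + s) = (s + 1)*(s + 3)*(s)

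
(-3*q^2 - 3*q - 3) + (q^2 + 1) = -2*q^2 - 3*q - 2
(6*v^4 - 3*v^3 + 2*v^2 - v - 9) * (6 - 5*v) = -30*v^5 + 51*v^4 - 28*v^3 + 17*v^2 + 39*v - 54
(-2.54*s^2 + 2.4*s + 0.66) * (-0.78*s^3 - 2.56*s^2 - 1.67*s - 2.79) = 1.9812*s^5 + 4.6304*s^4 - 2.417*s^3 + 1.389*s^2 - 7.7982*s - 1.8414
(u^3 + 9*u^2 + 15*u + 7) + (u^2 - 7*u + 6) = u^3 + 10*u^2 + 8*u + 13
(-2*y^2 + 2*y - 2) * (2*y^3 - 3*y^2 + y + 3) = -4*y^5 + 10*y^4 - 12*y^3 + 2*y^2 + 4*y - 6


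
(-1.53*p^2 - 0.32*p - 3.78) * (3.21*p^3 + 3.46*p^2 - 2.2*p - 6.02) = -4.9113*p^5 - 6.321*p^4 - 9.875*p^3 - 3.1642*p^2 + 10.2424*p + 22.7556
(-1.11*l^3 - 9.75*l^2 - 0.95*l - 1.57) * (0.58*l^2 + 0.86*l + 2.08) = -0.6438*l^5 - 6.6096*l^4 - 11.2448*l^3 - 22.0076*l^2 - 3.3262*l - 3.2656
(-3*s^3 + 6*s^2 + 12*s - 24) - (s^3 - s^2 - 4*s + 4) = -4*s^3 + 7*s^2 + 16*s - 28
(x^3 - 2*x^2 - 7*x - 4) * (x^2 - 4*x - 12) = x^5 - 6*x^4 - 11*x^3 + 48*x^2 + 100*x + 48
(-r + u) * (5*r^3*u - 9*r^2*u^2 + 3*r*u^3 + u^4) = -5*r^4*u + 14*r^3*u^2 - 12*r^2*u^3 + 2*r*u^4 + u^5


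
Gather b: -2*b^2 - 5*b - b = -2*b^2 - 6*b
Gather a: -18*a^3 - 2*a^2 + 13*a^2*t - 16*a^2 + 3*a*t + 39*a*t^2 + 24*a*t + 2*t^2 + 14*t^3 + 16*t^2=-18*a^3 + a^2*(13*t - 18) + a*(39*t^2 + 27*t) + 14*t^3 + 18*t^2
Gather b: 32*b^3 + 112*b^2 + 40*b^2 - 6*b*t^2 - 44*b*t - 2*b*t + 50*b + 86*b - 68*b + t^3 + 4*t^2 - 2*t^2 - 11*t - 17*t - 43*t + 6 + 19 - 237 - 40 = 32*b^3 + 152*b^2 + b*(-6*t^2 - 46*t + 68) + t^3 + 2*t^2 - 71*t - 252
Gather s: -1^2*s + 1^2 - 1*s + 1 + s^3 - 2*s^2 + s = s^3 - 2*s^2 - s + 2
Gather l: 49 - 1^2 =48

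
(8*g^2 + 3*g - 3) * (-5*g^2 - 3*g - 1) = -40*g^4 - 39*g^3 - 2*g^2 + 6*g + 3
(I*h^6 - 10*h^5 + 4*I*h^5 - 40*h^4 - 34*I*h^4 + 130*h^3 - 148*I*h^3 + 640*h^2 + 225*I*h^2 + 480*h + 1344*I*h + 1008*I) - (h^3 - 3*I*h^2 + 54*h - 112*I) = I*h^6 - 10*h^5 + 4*I*h^5 - 40*h^4 - 34*I*h^4 + 129*h^3 - 148*I*h^3 + 640*h^2 + 228*I*h^2 + 426*h + 1344*I*h + 1120*I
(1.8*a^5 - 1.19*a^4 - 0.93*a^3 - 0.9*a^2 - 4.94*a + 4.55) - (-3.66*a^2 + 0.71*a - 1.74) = 1.8*a^5 - 1.19*a^4 - 0.93*a^3 + 2.76*a^2 - 5.65*a + 6.29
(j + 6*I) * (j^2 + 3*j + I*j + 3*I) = j^3 + 3*j^2 + 7*I*j^2 - 6*j + 21*I*j - 18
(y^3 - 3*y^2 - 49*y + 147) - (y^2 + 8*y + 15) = y^3 - 4*y^2 - 57*y + 132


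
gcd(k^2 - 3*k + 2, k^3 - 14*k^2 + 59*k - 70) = k - 2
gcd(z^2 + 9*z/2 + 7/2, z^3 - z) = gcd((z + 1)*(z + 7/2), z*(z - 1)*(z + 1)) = z + 1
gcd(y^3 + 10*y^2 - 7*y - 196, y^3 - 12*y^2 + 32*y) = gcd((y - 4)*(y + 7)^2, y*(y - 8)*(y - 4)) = y - 4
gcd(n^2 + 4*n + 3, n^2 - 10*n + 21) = 1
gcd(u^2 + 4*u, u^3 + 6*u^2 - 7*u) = u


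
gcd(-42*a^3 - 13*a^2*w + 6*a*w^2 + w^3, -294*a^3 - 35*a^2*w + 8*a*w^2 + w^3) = 7*a + w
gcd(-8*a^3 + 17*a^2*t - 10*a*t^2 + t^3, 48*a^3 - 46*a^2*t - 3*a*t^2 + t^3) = 8*a^2 - 9*a*t + t^2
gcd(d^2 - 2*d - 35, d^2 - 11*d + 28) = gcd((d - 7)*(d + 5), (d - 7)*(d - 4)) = d - 7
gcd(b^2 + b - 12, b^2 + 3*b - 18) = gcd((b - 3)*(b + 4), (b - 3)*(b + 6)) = b - 3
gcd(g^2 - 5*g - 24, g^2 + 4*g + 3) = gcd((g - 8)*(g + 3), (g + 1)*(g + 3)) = g + 3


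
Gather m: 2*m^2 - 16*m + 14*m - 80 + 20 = 2*m^2 - 2*m - 60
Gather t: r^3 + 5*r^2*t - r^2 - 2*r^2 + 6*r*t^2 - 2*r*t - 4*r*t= r^3 - 3*r^2 + 6*r*t^2 + t*(5*r^2 - 6*r)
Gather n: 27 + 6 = 33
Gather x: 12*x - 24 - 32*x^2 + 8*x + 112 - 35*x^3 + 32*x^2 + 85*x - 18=-35*x^3 + 105*x + 70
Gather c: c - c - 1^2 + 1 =0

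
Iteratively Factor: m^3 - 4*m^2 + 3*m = (m - 3)*(m^2 - m) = (m - 3)*(m - 1)*(m)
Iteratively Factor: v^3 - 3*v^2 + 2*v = (v)*(v^2 - 3*v + 2) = v*(v - 1)*(v - 2)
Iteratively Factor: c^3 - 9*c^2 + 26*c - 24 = (c - 4)*(c^2 - 5*c + 6) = (c - 4)*(c - 2)*(c - 3)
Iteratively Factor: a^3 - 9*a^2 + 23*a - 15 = (a - 3)*(a^2 - 6*a + 5) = (a - 5)*(a - 3)*(a - 1)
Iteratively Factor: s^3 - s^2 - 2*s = (s + 1)*(s^2 - 2*s) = (s - 2)*(s + 1)*(s)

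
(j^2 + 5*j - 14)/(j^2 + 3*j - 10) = (j + 7)/(j + 5)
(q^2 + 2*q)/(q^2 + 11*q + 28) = q*(q + 2)/(q^2 + 11*q + 28)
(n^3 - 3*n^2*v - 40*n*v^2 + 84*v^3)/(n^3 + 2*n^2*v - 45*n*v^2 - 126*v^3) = (n - 2*v)/(n + 3*v)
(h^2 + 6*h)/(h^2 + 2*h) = (h + 6)/(h + 2)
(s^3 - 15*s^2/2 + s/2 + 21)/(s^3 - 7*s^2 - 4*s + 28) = (s + 3/2)/(s + 2)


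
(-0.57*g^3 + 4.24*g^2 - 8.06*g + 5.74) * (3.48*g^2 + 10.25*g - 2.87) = -1.9836*g^5 + 8.9127*g^4 + 17.0471*g^3 - 74.8086*g^2 + 81.9672*g - 16.4738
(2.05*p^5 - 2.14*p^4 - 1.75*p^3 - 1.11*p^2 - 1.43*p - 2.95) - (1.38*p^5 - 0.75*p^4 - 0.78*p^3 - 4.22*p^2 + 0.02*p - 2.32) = 0.67*p^5 - 1.39*p^4 - 0.97*p^3 + 3.11*p^2 - 1.45*p - 0.63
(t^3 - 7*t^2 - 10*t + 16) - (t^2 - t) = t^3 - 8*t^2 - 9*t + 16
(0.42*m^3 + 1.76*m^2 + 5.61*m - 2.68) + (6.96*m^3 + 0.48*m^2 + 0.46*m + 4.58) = 7.38*m^3 + 2.24*m^2 + 6.07*m + 1.9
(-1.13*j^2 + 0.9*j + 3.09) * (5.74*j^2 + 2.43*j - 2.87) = -6.4862*j^4 + 2.4201*j^3 + 23.1667*j^2 + 4.9257*j - 8.8683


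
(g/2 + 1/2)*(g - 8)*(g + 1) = g^3/2 - 3*g^2 - 15*g/2 - 4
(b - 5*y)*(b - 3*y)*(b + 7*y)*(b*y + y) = b^4*y - b^3*y^2 + b^3*y - 41*b^2*y^3 - b^2*y^2 + 105*b*y^4 - 41*b*y^3 + 105*y^4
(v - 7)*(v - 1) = v^2 - 8*v + 7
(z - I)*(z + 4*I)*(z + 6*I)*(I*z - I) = I*z^4 - 9*z^3 - I*z^3 + 9*z^2 - 14*I*z^2 - 24*z + 14*I*z + 24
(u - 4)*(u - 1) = u^2 - 5*u + 4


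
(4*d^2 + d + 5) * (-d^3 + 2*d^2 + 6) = -4*d^5 + 7*d^4 - 3*d^3 + 34*d^2 + 6*d + 30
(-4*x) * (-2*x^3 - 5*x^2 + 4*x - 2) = 8*x^4 + 20*x^3 - 16*x^2 + 8*x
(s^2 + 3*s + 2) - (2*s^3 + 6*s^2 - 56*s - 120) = -2*s^3 - 5*s^2 + 59*s + 122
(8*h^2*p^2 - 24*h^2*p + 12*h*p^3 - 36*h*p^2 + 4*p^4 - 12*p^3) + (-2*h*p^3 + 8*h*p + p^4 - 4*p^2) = 8*h^2*p^2 - 24*h^2*p + 10*h*p^3 - 36*h*p^2 + 8*h*p + 5*p^4 - 12*p^3 - 4*p^2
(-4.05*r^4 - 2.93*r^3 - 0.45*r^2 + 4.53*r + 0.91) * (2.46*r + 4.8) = -9.963*r^5 - 26.6478*r^4 - 15.171*r^3 + 8.9838*r^2 + 23.9826*r + 4.368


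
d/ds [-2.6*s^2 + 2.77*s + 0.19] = 2.77 - 5.2*s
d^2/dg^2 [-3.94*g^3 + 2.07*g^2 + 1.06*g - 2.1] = 4.14 - 23.64*g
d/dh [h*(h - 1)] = 2*h - 1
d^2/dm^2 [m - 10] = 0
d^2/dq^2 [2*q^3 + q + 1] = 12*q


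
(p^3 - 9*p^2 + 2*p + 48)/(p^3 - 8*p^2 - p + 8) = (p^2 - p - 6)/(p^2 - 1)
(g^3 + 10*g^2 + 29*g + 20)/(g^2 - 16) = (g^2 + 6*g + 5)/(g - 4)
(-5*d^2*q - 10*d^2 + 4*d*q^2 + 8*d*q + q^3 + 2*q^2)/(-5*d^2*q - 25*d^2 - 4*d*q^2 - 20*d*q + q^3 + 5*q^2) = (5*d^2*q + 10*d^2 - 4*d*q^2 - 8*d*q - q^3 - 2*q^2)/(5*d^2*q + 25*d^2 + 4*d*q^2 + 20*d*q - q^3 - 5*q^2)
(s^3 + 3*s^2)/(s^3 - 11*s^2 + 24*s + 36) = s^2*(s + 3)/(s^3 - 11*s^2 + 24*s + 36)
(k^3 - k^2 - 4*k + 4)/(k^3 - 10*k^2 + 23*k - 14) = (k + 2)/(k - 7)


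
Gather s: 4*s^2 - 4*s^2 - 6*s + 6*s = 0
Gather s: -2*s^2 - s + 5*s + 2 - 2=-2*s^2 + 4*s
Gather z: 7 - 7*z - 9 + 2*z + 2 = -5*z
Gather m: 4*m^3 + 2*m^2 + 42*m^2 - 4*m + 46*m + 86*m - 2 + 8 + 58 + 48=4*m^3 + 44*m^2 + 128*m + 112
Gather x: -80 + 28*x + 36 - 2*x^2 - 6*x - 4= -2*x^2 + 22*x - 48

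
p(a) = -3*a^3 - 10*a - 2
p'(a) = -9*a^2 - 10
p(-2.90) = 100.17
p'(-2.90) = -85.69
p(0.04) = -2.40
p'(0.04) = -10.01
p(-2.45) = 66.62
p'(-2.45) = -64.02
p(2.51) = -74.54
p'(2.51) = -66.70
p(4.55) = -330.09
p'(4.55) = -196.32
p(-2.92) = 101.89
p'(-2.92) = -86.74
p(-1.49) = 22.82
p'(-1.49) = -29.98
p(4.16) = -259.57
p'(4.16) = -165.75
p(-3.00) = 109.00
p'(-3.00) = -91.00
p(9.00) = -2279.00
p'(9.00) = -739.00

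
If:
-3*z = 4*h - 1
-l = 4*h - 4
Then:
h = 1/4 - 3*z/4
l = 3*z + 3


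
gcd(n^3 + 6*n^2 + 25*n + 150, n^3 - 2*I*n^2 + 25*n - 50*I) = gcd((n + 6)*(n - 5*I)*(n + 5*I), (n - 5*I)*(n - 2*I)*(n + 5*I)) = n^2 + 25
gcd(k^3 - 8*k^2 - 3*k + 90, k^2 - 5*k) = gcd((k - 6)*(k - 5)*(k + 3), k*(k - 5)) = k - 5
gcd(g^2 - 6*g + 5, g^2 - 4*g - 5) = g - 5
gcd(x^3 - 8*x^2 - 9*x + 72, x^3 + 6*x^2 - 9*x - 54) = x^2 - 9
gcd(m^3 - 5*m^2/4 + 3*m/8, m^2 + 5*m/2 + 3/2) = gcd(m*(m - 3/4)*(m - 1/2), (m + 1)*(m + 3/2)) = 1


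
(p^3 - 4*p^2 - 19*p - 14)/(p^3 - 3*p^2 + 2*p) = (p^3 - 4*p^2 - 19*p - 14)/(p*(p^2 - 3*p + 2))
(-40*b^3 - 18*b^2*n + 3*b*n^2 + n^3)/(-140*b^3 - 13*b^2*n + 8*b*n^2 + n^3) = (2*b + n)/(7*b + n)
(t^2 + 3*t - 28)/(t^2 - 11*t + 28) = (t + 7)/(t - 7)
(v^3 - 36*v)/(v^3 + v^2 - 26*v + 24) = v*(v - 6)/(v^2 - 5*v + 4)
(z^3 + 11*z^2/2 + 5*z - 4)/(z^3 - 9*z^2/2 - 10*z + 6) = (z + 4)/(z - 6)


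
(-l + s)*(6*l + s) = -6*l^2 + 5*l*s + s^2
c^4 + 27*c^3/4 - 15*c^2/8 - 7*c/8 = c*(c - 1/2)*(c + 1/4)*(c + 7)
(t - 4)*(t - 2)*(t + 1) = t^3 - 5*t^2 + 2*t + 8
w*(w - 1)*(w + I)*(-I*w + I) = -I*w^4 + w^3 + 2*I*w^3 - 2*w^2 - I*w^2 + w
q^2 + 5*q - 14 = (q - 2)*(q + 7)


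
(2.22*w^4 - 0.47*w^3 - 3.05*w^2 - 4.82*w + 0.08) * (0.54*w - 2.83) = 1.1988*w^5 - 6.5364*w^4 - 0.3169*w^3 + 6.0287*w^2 + 13.6838*w - 0.2264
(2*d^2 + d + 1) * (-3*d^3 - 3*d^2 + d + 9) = -6*d^5 - 9*d^4 - 4*d^3 + 16*d^2 + 10*d + 9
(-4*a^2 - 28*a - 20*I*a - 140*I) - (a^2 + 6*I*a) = -5*a^2 - 28*a - 26*I*a - 140*I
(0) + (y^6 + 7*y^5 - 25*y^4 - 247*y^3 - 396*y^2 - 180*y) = y^6 + 7*y^5 - 25*y^4 - 247*y^3 - 396*y^2 - 180*y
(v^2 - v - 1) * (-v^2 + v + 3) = -v^4 + 2*v^3 + 3*v^2 - 4*v - 3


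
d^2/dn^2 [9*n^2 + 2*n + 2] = 18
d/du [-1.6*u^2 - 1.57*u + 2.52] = -3.2*u - 1.57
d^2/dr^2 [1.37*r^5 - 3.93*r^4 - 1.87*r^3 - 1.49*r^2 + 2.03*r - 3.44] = 27.4*r^3 - 47.16*r^2 - 11.22*r - 2.98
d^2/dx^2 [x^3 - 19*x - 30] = 6*x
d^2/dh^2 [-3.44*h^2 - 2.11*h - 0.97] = -6.88000000000000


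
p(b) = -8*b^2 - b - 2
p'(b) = -16*b - 1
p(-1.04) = -9.61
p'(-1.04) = 15.64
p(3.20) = -87.12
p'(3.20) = -52.20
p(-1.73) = -24.21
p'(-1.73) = 26.68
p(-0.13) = -2.01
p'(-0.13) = 1.08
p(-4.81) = -182.28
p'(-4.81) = 75.96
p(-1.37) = -15.65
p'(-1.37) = 20.92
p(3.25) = -89.75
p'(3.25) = -53.00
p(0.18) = -2.44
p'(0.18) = -3.88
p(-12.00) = -1142.00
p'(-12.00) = 191.00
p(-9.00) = -641.00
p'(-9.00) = 143.00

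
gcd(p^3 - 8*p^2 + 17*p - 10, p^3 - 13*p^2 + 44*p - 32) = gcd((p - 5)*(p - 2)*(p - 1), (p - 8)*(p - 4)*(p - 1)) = p - 1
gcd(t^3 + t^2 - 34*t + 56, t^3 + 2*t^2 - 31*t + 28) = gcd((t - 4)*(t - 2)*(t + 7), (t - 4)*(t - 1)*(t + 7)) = t^2 + 3*t - 28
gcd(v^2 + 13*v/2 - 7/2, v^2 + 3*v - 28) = v + 7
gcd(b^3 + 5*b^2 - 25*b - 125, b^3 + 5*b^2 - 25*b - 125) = b^3 + 5*b^2 - 25*b - 125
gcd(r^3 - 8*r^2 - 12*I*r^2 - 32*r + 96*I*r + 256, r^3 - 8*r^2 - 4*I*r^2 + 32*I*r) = r^2 + r*(-8 - 4*I) + 32*I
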